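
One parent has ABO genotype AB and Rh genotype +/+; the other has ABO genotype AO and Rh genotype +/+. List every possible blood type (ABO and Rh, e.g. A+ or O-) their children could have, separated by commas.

Gametes from AB × AO give offspring ABO genotypes AA, AB, AO, BO, i.e. phenotypes A, B, AB.
Rh cross +/+ × +/+ → phenotypes Rh+.
Combining independently: A+, B+, AB+.

A+, B+, AB+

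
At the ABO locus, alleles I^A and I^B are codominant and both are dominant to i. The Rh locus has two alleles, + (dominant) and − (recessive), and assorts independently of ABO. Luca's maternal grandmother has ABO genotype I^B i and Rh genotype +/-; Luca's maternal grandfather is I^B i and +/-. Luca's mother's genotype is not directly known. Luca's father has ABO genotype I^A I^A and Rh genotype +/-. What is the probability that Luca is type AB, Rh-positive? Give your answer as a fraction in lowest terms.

Luca's mother's ABO genotype from I^B i × I^B i: 1/4 I^B I^B, 1/2 I^B i, 1/4 i i.
Crossing each possibility with the father I^A I^A and summing P(type AB): 1/4·1 + 1/2·1/2 + 1/4·0 = 1/2.
Similarly for Rh via the mother's Rh distribution: P(Rh+) = 3/4.
Independent loci: 1/2 × 3/4 = 3/8.

3/8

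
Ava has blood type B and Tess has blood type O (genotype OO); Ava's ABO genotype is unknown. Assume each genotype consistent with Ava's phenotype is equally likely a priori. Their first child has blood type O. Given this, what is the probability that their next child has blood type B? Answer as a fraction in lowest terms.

1/2

Possible genotypes: Ava ∈ {BB, BO}; Tess ∈ {OO}.
Weight each parental genotype pair by prior × P(type-O child):
  BO × OO: posterior weight 1; P(next child type B) = 1/2.
Weighted sum = 1/2.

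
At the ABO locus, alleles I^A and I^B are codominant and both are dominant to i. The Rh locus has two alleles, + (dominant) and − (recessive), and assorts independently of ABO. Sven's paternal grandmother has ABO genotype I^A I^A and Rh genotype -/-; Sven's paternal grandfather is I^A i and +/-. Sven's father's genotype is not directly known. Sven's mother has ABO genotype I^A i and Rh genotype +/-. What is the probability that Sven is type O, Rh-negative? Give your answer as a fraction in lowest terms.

3/64

Sven's father's ABO genotype from I^A I^A × I^A i: 1/2 I^A I^A, 1/2 I^A i.
Crossing each possibility with the mother I^A i and summing P(type O): 1/2·0 + 1/2·1/4 = 1/8.
Similarly for Rh via the father's Rh distribution: P(Rh-) = 3/8.
Independent loci: 1/8 × 3/8 = 3/64.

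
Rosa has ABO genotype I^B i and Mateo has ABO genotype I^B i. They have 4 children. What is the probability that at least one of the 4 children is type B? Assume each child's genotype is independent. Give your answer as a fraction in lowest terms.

255/256

ABO cross I^B i × I^B i → 1/4 O, 3/4 B.
So P(type B) = 3/4 per child.
P(none) = (1/4)^4 = 1/256; P(at least one) = 1 − 1/256 = 255/256.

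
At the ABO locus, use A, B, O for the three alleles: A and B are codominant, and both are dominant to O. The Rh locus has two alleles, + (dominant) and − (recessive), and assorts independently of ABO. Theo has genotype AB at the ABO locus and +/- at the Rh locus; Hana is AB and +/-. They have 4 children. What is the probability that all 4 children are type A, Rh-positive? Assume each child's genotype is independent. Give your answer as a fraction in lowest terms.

81/65536

ABO cross AB × AB → 1/4 A, 1/4 B, 1/2 AB.
Rh cross +/- × +/- → 3/4 Rh+, 1/4 Rh-; so P(type A, Rh-positive) = 1/4 × 3/4 = 3/16 per child.
All 4 independent: (3/16)^4 = 81/65536.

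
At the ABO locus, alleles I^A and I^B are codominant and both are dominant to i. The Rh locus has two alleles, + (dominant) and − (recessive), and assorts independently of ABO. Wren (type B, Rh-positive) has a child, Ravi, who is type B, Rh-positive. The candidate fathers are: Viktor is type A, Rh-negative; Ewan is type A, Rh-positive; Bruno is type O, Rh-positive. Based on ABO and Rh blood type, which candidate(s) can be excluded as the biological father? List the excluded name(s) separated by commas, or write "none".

none

A candidate is excluded only if no genotype consistent with his phenotype could produce a type B, Rh-positive child with a type B, Rh-positive mother.
Every candidate has at least one consistent genotype combination, so none can be excluded.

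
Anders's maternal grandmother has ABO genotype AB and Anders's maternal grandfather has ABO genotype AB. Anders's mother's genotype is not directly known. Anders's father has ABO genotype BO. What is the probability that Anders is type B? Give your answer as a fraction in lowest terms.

Anders's mother's ABO genotype from AB × AB: 1/4 AA, 1/2 AB, 1/4 BB.
Crossing each possibility with the father BO and summing P(type B): 1/4·0 + 1/2·1/2 + 1/4·1 = 1/2.

1/2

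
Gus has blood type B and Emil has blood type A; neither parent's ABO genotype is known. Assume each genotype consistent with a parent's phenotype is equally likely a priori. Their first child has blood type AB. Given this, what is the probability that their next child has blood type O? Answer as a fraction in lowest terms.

1/36

Possible genotypes: Gus ∈ {BB, BO}; Emil ∈ {AA, AO}.
Weight each parental genotype pair by prior × P(type-AB child):
  BB × AA: posterior weight 4/9; P(next child type O) = 0.
  BB × AO: posterior weight 2/9; P(next child type O) = 0.
  BO × AA: posterior weight 2/9; P(next child type O) = 0.
  BO × AO: posterior weight 1/9; P(next child type O) = 1/4.
Weighted sum = 1/36.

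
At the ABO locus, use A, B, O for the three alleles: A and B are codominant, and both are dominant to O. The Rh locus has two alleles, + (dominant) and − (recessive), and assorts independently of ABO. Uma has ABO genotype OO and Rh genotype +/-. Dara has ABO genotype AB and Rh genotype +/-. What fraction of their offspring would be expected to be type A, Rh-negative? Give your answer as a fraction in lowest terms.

ABO cross OO × AB → offspring phenotypes: 1/2 A, 1/2 B.
Rh cross +/- × +/- → 3/4 Rh+, 1/4 Rh-.
Independent loci: P(type A, Rh-negative) = 1/2 × 1/4 = 1/8.

1/8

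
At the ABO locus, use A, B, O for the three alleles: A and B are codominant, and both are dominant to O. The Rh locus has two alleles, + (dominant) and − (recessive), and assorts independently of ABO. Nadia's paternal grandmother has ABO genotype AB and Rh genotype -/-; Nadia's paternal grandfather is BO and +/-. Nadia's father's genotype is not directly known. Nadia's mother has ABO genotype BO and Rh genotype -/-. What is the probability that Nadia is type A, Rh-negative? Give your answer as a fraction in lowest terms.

3/32

Nadia's father's ABO genotype from AB × BO: 1/4 AB, 1/4 AO, 1/4 BB, 1/4 BO.
Crossing each possibility with the mother BO and summing P(type A): 1/4·1/4 + 1/4·1/4 + 1/4·0 + 1/4·0 = 1/8.
Similarly for Rh via the father's Rh distribution: P(Rh-) = 3/4.
Independent loci: 1/8 × 3/4 = 3/32.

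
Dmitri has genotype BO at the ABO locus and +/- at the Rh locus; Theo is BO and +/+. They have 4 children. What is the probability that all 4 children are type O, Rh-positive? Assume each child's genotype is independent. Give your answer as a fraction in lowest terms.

1/256

ABO cross BO × BO → 1/4 O, 3/4 B.
Rh cross +/- × +/+ → 1 Rh+; so P(type O, Rh-positive) = 1/4 × 1 = 1/4 per child.
All 4 independent: (1/4)^4 = 1/256.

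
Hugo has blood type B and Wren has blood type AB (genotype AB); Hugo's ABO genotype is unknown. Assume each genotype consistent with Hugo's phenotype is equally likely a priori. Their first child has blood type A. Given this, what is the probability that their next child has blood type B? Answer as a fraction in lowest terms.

1/2

Possible genotypes: Hugo ∈ {BB, BO}; Wren ∈ {AB}.
Weight each parental genotype pair by prior × P(type-A child):
  BO × AB: posterior weight 1; P(next child type B) = 1/2.
Weighted sum = 1/2.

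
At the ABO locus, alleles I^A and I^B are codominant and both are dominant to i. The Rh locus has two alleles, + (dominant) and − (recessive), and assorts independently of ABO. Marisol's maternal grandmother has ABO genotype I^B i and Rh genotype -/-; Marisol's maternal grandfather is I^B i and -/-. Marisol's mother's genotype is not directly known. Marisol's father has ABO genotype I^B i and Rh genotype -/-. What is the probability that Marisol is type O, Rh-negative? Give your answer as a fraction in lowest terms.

1/4

Marisol's mother's ABO genotype from I^B i × I^B i: 1/4 I^B I^B, 1/2 I^B i, 1/4 i i.
Crossing each possibility with the father I^B i and summing P(type O): 1/4·0 + 1/2·1/4 + 1/4·1/2 = 1/4.
Similarly for Rh via the mother's Rh distribution: P(Rh-) = 1.
Independent loci: 1/4 × 1 = 1/4.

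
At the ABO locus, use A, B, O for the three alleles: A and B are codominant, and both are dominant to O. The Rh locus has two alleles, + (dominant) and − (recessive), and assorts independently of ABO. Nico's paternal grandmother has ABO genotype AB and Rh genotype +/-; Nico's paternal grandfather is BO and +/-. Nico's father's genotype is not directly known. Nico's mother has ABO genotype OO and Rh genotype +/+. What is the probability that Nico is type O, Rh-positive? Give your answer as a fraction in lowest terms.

1/4

Nico's father's ABO genotype from AB × BO: 1/4 AB, 1/4 AO, 1/4 BB, 1/4 BO.
Crossing each possibility with the mother OO and summing P(type O): 1/4·0 + 1/4·1/2 + 1/4·0 + 1/4·1/2 = 1/4.
Similarly for Rh via the father's Rh distribution: P(Rh+) = 1.
Independent loci: 1/4 × 1 = 1/4.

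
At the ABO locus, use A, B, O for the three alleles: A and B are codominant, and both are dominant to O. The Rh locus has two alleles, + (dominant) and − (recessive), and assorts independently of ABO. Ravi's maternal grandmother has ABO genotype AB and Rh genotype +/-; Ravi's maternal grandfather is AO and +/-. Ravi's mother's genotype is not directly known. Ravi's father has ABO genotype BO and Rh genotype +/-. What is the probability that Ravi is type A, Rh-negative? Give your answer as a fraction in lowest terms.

1/16

Ravi's mother's ABO genotype from AB × AO: 1/4 AA, 1/4 AB, 1/4 AO, 1/4 BO.
Crossing each possibility with the father BO and summing P(type A): 1/4·1/2 + 1/4·1/4 + 1/4·1/4 + 1/4·0 = 1/4.
Similarly for Rh via the mother's Rh distribution: P(Rh-) = 1/4.
Independent loci: 1/4 × 1/4 = 1/16.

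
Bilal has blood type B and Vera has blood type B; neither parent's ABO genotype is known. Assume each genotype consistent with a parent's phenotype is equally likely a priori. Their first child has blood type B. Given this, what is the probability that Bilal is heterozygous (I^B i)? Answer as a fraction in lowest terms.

Possible genotypes: Bilal ∈ {I^B I^B, I^B i}; Vera ∈ {I^B I^B, I^B i}.
Weight each parental genotype pair by prior × P(type-B child):
  I^B I^B × I^B I^B: posterior weight 4/15.
  I^B I^B × I^B i: posterior weight 4/15.
  I^B i × I^B I^B: posterior weight 4/15.
  I^B i × I^B i: posterior weight 1/5.
Sum the posterior weight over pairs where Bilal is I^B i: 7/15.

7/15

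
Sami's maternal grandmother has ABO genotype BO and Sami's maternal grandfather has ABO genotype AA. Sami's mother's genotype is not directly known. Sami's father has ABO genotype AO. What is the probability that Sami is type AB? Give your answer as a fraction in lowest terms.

Sami's mother's ABO genotype from BO × AA: 1/2 AB, 1/2 AO.
Crossing each possibility with the father AO and summing P(type AB): 1/2·1/4 + 1/2·0 = 1/8.

1/8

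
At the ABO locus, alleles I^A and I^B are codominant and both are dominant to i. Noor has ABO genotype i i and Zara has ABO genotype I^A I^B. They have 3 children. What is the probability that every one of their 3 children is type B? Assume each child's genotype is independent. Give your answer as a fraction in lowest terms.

ABO cross i i × I^A I^B → 1/2 A, 1/2 B.
So P(type B) = 1/2 per child.
All 3 independent: (1/2)^3 = 1/8.

1/8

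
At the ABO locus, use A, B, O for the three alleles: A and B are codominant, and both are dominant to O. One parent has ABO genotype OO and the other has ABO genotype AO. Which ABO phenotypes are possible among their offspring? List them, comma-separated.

O, A

Gametes from OO × AO give offspring ABO genotypes AO, OO, i.e. phenotypes O, A.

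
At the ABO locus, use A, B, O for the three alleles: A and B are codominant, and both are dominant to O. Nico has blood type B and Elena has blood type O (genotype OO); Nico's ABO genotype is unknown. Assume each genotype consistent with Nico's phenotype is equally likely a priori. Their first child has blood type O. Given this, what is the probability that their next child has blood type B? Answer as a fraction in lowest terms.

Possible genotypes: Nico ∈ {BB, BO}; Elena ∈ {OO}.
Weight each parental genotype pair by prior × P(type-O child):
  BO × OO: posterior weight 1; P(next child type B) = 1/2.
Weighted sum = 1/2.

1/2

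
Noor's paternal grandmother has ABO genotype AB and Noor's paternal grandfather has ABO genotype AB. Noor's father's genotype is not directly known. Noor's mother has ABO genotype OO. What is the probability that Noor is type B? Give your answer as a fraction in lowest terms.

1/2

Noor's father's ABO genotype from AB × AB: 1/4 AA, 1/2 AB, 1/4 BB.
Crossing each possibility with the mother OO and summing P(type B): 1/4·0 + 1/2·1/2 + 1/4·1 = 1/2.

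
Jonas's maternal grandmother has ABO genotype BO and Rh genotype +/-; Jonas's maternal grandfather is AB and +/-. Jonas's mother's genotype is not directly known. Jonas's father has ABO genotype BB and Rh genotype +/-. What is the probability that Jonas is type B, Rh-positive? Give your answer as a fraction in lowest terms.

Jonas's mother's ABO genotype from BO × AB: 1/4 AB, 1/4 AO, 1/4 BB, 1/4 BO.
Crossing each possibility with the father BB and summing P(type B): 1/4·1/2 + 1/4·1/2 + 1/4·1 + 1/4·1 = 3/4.
Similarly for Rh via the mother's Rh distribution: P(Rh+) = 3/4.
Independent loci: 3/4 × 3/4 = 9/16.

9/16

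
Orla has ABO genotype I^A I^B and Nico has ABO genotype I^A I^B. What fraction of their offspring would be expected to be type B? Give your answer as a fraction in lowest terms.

1/4

ABO cross I^A I^B × I^A I^B → offspring phenotypes: 1/4 A, 1/4 B, 1/2 AB.
So P(type B) = 1/4.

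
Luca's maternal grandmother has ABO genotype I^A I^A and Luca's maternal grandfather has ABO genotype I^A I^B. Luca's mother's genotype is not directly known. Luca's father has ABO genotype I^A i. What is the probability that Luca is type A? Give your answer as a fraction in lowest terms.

3/4

Luca's mother's ABO genotype from I^A I^A × I^A I^B: 1/2 I^A I^A, 1/2 I^A I^B.
Crossing each possibility with the father I^A i and summing P(type A): 1/2·1 + 1/2·1/2 = 3/4.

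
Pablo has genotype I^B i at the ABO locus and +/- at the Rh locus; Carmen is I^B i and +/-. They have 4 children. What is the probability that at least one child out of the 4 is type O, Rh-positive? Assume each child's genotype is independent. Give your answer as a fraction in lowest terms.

36975/65536

ABO cross I^B i × I^B i → 1/4 O, 3/4 B.
Rh cross +/- × +/- → 3/4 Rh+, 1/4 Rh-; so P(type O, Rh-positive) = 1/4 × 3/4 = 3/16 per child.
P(none) = (13/16)^4 = 28561/65536; P(at least one) = 1 − 28561/65536 = 36975/65536.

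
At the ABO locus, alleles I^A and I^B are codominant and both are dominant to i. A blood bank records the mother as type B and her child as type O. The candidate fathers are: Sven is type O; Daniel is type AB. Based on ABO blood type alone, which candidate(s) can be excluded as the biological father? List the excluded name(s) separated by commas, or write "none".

A candidate is excluded only if no genotype consistent with his phenotype could produce a type O child with a type B mother.
Daniel (type AB): no genotype consistent with that phenotype can produce a type-O child with a type-B mother.

Daniel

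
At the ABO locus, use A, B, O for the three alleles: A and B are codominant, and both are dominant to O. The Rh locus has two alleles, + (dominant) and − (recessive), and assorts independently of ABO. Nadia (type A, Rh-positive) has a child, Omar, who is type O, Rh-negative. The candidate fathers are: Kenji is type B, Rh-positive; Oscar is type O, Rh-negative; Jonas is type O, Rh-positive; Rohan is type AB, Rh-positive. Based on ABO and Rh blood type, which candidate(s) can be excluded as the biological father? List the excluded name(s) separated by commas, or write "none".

Rohan

A candidate is excluded only if no genotype consistent with his phenotype could produce a type O, Rh-negative child with a type A, Rh-positive mother.
Rohan (type AB, Rh+): no genotype consistent with that phenotype can produce a type-O Rh- child with a type-A mother.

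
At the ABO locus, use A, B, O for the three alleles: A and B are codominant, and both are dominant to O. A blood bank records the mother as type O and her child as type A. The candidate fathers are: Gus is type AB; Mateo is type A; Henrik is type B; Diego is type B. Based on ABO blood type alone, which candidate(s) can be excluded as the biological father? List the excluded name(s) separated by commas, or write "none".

A candidate is excluded only if no genotype consistent with his phenotype could produce a type A child with a type O mother.
Henrik (type B): no genotype consistent with that phenotype can produce a type-A child with a type-O mother.
Diego (type B): no genotype consistent with that phenotype can produce a type-A child with a type-O mother.

Henrik, Diego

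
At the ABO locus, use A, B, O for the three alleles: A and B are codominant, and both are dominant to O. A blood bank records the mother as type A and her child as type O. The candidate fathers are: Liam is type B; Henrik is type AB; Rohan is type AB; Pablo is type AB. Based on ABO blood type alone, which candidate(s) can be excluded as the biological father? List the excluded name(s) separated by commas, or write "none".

A candidate is excluded only if no genotype consistent with his phenotype could produce a type O child with a type A mother.
Henrik (type AB): no genotype consistent with that phenotype can produce a type-O child with a type-A mother.
Rohan (type AB): no genotype consistent with that phenotype can produce a type-O child with a type-A mother.
Pablo (type AB): no genotype consistent with that phenotype can produce a type-O child with a type-A mother.

Henrik, Rohan, Pablo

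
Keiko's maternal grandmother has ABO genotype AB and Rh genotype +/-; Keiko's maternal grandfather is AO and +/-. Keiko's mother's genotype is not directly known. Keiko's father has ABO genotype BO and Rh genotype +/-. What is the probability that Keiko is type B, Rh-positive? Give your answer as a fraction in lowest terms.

Keiko's mother's ABO genotype from AB × AO: 1/4 AA, 1/4 AB, 1/4 AO, 1/4 BO.
Crossing each possibility with the father BO and summing P(type B): 1/4·0 + 1/4·1/2 + 1/4·1/4 + 1/4·3/4 = 3/8.
Similarly for Rh via the mother's Rh distribution: P(Rh+) = 3/4.
Independent loci: 3/8 × 3/4 = 9/32.

9/32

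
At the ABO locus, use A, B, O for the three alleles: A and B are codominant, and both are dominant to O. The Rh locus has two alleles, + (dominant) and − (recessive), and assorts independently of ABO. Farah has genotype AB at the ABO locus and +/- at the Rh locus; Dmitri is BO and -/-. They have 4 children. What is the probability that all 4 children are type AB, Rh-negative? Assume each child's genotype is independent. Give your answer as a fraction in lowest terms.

1/4096

ABO cross AB × BO → 1/4 A, 1/2 B, 1/4 AB.
Rh cross +/- × -/- → 1/2 Rh+, 1/2 Rh-; so P(type AB, Rh-negative) = 1/4 × 1/2 = 1/8 per child.
All 4 independent: (1/8)^4 = 1/4096.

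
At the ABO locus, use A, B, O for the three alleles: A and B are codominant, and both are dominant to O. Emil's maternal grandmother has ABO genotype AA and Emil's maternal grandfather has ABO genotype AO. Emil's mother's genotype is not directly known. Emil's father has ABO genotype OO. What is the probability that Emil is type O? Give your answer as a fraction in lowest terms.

1/4

Emil's mother's ABO genotype from AA × AO: 1/2 AA, 1/2 AO.
Crossing each possibility with the father OO and summing P(type O): 1/2·0 + 1/2·1/2 = 1/4.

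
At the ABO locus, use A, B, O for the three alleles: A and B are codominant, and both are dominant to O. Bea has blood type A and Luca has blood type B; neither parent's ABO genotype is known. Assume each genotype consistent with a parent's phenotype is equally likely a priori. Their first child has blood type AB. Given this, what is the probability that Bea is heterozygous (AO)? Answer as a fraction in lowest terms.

Possible genotypes: Bea ∈ {AA, AO}; Luca ∈ {BB, BO}.
Weight each parental genotype pair by prior × P(type-AB child):
  AA × BB: posterior weight 4/9.
  AA × BO: posterior weight 2/9.
  AO × BB: posterior weight 2/9.
  AO × BO: posterior weight 1/9.
Sum the posterior weight over pairs where Bea is AO: 1/3.

1/3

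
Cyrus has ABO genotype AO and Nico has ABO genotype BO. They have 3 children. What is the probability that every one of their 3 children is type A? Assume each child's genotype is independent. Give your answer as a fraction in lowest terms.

1/64

ABO cross AO × BO → 1/4 O, 1/4 A, 1/4 B, 1/4 AB.
So P(type A) = 1/4 per child.
All 3 independent: (1/4)^3 = 1/64.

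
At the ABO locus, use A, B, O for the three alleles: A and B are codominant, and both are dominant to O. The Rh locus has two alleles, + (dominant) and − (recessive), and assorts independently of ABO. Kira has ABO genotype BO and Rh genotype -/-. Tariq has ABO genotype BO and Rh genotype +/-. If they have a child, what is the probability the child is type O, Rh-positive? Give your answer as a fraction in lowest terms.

1/8

ABO cross BO × BO → offspring phenotypes: 1/4 O, 3/4 B.
Rh cross -/- × +/- → 1/2 Rh+, 1/2 Rh-.
Independent loci: P(type O, Rh-positive) = 1/4 × 1/2 = 1/8.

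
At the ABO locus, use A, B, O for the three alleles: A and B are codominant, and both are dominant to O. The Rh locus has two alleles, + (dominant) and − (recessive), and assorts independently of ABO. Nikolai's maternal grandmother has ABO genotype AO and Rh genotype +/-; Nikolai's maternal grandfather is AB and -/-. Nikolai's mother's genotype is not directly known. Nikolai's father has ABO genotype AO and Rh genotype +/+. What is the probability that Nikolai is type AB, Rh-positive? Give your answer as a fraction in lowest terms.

1/8

Nikolai's mother's ABO genotype from AO × AB: 1/4 AA, 1/4 AB, 1/4 AO, 1/4 BO.
Crossing each possibility with the father AO and summing P(type AB): 1/4·0 + 1/4·1/4 + 1/4·0 + 1/4·1/4 = 1/8.
Similarly for Rh via the mother's Rh distribution: P(Rh+) = 1.
Independent loci: 1/8 × 1 = 1/8.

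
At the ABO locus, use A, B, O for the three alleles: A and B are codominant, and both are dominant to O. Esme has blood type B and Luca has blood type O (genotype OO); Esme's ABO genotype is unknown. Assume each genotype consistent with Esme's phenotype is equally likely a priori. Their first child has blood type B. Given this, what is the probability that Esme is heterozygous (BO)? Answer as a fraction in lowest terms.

Possible genotypes: Esme ∈ {BB, BO}; Luca ∈ {OO}.
Weight each parental genotype pair by prior × P(type-B child):
  BB × OO: posterior weight 2/3.
  BO × OO: posterior weight 1/3.
Sum the posterior weight over pairs where Esme is BO: 1/3.

1/3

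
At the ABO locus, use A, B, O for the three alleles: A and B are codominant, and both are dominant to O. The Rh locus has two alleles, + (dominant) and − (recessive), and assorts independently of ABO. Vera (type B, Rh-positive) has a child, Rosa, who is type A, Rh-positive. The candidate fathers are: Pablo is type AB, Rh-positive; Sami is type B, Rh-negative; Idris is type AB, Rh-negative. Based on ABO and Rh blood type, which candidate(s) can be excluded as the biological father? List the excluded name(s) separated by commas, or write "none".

A candidate is excluded only if no genotype consistent with his phenotype could produce a type A, Rh-positive child with a type B, Rh-positive mother.
Sami (type B, Rh-): no genotype consistent with that phenotype can produce a type-A Rh+ child with a type-B mother.

Sami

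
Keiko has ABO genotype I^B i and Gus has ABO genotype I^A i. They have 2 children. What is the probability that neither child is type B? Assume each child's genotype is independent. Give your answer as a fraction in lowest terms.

9/16

ABO cross I^B i × I^A i → 1/4 O, 1/4 A, 1/4 B, 1/4 AB.
So P(type B) = 1/4 per child.
P(not type B) = 3/4 for one child; (3/4)^2 = 9/16.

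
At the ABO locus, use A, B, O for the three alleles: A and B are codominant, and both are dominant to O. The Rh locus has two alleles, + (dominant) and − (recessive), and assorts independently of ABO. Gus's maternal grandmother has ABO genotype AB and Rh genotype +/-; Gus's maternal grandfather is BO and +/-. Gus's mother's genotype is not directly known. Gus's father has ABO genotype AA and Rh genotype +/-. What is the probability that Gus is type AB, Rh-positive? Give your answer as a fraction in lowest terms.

Gus's mother's ABO genotype from AB × BO: 1/4 AB, 1/4 AO, 1/4 BB, 1/4 BO.
Crossing each possibility with the father AA and summing P(type AB): 1/4·1/2 + 1/4·0 + 1/4·1 + 1/4·1/2 = 1/2.
Similarly for Rh via the mother's Rh distribution: P(Rh+) = 3/4.
Independent loci: 1/2 × 3/4 = 3/8.

3/8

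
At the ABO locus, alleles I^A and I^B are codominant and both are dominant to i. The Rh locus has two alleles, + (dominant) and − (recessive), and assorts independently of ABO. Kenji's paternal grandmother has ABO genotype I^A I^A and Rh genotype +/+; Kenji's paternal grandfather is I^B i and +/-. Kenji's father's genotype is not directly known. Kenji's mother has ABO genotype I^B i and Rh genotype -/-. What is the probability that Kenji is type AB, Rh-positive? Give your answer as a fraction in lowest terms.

3/16

Kenji's father's ABO genotype from I^A I^A × I^B i: 1/2 I^A I^B, 1/2 I^A i.
Crossing each possibility with the mother I^B i and summing P(type AB): 1/2·1/4 + 1/2·1/4 = 1/4.
Similarly for Rh via the father's Rh distribution: P(Rh+) = 3/4.
Independent loci: 1/4 × 3/4 = 3/16.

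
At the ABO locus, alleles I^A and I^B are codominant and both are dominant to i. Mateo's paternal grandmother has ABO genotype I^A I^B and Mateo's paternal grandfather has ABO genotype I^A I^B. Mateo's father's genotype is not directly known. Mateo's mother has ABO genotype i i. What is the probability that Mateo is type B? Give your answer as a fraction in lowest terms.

Mateo's father's ABO genotype from I^A I^B × I^A I^B: 1/4 I^A I^A, 1/2 I^A I^B, 1/4 I^B I^B.
Crossing each possibility with the mother i i and summing P(type B): 1/4·0 + 1/2·1/2 + 1/4·1 = 1/2.

1/2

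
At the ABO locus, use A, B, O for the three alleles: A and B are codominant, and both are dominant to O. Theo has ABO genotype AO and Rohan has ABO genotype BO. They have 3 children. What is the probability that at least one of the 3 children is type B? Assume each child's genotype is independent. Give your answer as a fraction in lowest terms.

ABO cross AO × BO → 1/4 O, 1/4 A, 1/4 B, 1/4 AB.
So P(type B) = 1/4 per child.
P(none) = (3/4)^3 = 27/64; P(at least one) = 1 − 27/64 = 37/64.

37/64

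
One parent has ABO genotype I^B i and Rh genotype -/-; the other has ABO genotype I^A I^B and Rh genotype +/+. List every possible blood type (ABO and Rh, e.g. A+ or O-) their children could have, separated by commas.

Gametes from I^B i × I^A I^B give offspring ABO genotypes I^A I^B, I^A i, I^B I^B, I^B i, i.e. phenotypes A, B, AB.
Rh cross -/- × +/+ → phenotypes Rh+.
Combining independently: A+, B+, AB+.

A+, B+, AB+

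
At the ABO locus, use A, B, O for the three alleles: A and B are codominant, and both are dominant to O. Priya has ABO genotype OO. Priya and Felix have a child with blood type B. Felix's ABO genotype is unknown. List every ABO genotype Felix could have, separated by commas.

AB, BB, BO

For each candidate genotype of Felix, check whether crossing it with OO can produce every observed child phenotype.
  AA → possible child types {A} ✗
  AB → possible child types {A, B} ✓
  AO → possible child types {O, A} ✗
  BB → possible child types {B} ✓
  BO → possible child types {O, B} ✓
  OO → possible child types {O} ✗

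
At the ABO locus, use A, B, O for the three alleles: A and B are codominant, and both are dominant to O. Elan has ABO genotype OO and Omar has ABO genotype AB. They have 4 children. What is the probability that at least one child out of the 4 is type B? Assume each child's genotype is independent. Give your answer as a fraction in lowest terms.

15/16

ABO cross OO × AB → 1/2 A, 1/2 B.
So P(type B) = 1/2 per child.
P(none) = (1/2)^4 = 1/16; P(at least one) = 1 − 1/16 = 15/16.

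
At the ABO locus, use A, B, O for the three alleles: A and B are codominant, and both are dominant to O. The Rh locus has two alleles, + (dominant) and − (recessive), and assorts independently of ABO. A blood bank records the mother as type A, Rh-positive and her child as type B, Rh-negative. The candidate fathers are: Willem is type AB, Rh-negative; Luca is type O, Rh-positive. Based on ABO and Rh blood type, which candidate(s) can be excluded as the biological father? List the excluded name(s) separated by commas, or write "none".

Luca

A candidate is excluded only if no genotype consistent with his phenotype could produce a type B, Rh-negative child with a type A, Rh-positive mother.
Luca (type O, Rh+): no genotype consistent with that phenotype can produce a type-B Rh- child with a type-A mother.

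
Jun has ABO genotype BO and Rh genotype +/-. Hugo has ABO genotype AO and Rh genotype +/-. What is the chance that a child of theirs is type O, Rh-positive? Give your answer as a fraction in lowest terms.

ABO cross BO × AO → offspring phenotypes: 1/4 O, 1/4 A, 1/4 B, 1/4 AB.
Rh cross +/- × +/- → 3/4 Rh+, 1/4 Rh-.
Independent loci: P(type O, Rh-positive) = 1/4 × 3/4 = 3/16.

3/16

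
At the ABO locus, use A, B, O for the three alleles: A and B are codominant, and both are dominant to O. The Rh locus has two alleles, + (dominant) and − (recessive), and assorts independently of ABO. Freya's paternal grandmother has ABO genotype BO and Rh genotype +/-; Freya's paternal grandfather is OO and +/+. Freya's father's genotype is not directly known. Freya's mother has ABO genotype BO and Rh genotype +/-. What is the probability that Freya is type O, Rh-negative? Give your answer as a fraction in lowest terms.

3/64

Freya's father's ABO genotype from BO × OO: 1/2 BO, 1/2 OO.
Crossing each possibility with the mother BO and summing P(type O): 1/2·1/4 + 1/2·1/2 = 3/8.
Similarly for Rh via the father's Rh distribution: P(Rh-) = 1/8.
Independent loci: 3/8 × 1/8 = 3/64.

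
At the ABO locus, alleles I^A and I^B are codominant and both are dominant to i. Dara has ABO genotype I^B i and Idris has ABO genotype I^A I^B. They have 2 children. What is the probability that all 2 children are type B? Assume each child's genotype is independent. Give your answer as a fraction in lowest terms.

ABO cross I^B i × I^A I^B → 1/4 A, 1/2 B, 1/4 AB.
So P(type B) = 1/2 per child.
All 2 independent: (1/2)^2 = 1/4.

1/4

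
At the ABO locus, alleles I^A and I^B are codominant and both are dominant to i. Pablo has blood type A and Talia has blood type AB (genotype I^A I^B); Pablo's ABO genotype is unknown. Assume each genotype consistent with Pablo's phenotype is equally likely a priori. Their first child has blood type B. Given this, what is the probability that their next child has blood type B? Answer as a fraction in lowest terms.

1/4

Possible genotypes: Pablo ∈ {I^A I^A, I^A i}; Talia ∈ {I^A I^B}.
Weight each parental genotype pair by prior × P(type-B child):
  I^A i × I^A I^B: posterior weight 1; P(next child type B) = 1/4.
Weighted sum = 1/4.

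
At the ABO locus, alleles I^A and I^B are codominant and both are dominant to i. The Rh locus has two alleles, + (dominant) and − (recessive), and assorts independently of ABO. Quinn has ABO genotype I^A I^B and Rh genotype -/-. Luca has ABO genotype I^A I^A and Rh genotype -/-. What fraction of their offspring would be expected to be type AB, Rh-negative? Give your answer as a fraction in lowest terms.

ABO cross I^A I^B × I^A I^A → offspring phenotypes: 1/2 A, 1/2 AB.
Rh cross -/- × -/- → 1 Rh-.
Independent loci: P(type AB, Rh-negative) = 1/2 × 1 = 1/2.

1/2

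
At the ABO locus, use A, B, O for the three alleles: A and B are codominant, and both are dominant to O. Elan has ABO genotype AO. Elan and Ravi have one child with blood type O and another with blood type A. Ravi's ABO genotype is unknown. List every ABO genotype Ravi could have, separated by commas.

AO, BO, OO

For each candidate genotype of Ravi, check whether crossing it with AO can produce every observed child phenotype.
  AA → possible child types {A} ✗
  AB → possible child types {A, B, AB} ✗
  AO → possible child types {O, A} ✓
  BB → possible child types {B, AB} ✗
  BO → possible child types {O, A, B, AB} ✓
  OO → possible child types {O, A} ✓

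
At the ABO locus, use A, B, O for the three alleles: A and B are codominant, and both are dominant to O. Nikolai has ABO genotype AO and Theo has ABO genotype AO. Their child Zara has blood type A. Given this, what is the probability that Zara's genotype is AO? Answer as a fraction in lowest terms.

2/3

Cross AO × AO → 1/4 AA, 1/2 AO, 1/4 OO.
Type-A genotypes among offspring: AA (1/4), AO (1/2); total 3/4.
P(AO | type A) = (1/2) / (3/4) = 2/3.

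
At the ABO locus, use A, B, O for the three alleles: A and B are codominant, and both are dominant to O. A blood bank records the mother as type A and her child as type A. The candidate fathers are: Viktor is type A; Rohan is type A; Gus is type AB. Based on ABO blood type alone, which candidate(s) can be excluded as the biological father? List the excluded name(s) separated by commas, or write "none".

A candidate is excluded only if no genotype consistent with his phenotype could produce a type A child with a type A mother.
Every candidate has at least one consistent genotype combination, so none can be excluded.

none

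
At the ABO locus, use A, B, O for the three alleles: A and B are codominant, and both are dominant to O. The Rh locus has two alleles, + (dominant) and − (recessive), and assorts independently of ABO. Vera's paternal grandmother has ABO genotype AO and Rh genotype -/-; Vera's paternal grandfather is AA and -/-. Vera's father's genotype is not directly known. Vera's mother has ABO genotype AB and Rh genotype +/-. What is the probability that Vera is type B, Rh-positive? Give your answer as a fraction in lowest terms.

1/16

Vera's father's ABO genotype from AO × AA: 1/2 AA, 1/2 AO.
Crossing each possibility with the mother AB and summing P(type B): 1/2·0 + 1/2·1/4 = 1/8.
Similarly for Rh via the father's Rh distribution: P(Rh+) = 1/2.
Independent loci: 1/8 × 1/2 = 1/16.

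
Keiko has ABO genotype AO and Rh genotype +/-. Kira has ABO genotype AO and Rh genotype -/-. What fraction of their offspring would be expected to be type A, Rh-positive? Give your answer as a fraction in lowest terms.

ABO cross AO × AO → offspring phenotypes: 1/4 O, 3/4 A.
Rh cross +/- × -/- → 1/2 Rh+, 1/2 Rh-.
Independent loci: P(type A, Rh-positive) = 3/4 × 1/2 = 3/8.

3/8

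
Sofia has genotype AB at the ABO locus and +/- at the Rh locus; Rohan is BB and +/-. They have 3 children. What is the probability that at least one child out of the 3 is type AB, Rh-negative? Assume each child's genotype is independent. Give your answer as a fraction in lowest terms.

169/512

ABO cross AB × BB → 1/2 B, 1/2 AB.
Rh cross +/- × +/- → 3/4 Rh+, 1/4 Rh-; so P(type AB, Rh-negative) = 1/2 × 1/4 = 1/8 per child.
P(none) = (7/8)^3 = 343/512; P(at least one) = 1 − 343/512 = 169/512.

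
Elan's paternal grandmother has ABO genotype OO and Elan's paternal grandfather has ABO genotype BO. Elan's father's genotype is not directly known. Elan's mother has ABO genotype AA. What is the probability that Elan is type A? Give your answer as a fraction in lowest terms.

Elan's father's ABO genotype from OO × BO: 1/2 BO, 1/2 OO.
Crossing each possibility with the mother AA and summing P(type A): 1/2·1/2 + 1/2·1 = 3/4.

3/4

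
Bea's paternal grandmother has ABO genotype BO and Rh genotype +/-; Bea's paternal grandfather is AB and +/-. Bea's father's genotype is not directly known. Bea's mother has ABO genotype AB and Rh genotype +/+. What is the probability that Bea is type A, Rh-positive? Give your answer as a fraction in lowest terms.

1/4

Bea's father's ABO genotype from BO × AB: 1/4 AB, 1/4 AO, 1/4 BB, 1/4 BO.
Crossing each possibility with the mother AB and summing P(type A): 1/4·1/4 + 1/4·1/2 + 1/4·0 + 1/4·1/4 = 1/4.
Similarly for Rh via the father's Rh distribution: P(Rh+) = 1.
Independent loci: 1/4 × 1 = 1/4.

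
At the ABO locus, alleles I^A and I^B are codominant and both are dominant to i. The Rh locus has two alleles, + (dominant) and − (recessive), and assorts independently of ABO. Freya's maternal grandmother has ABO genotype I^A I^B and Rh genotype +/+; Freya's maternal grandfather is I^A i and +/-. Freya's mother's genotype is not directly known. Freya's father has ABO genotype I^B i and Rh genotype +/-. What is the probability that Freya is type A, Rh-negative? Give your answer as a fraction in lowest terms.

Freya's mother's ABO genotype from I^A I^B × I^A i: 1/4 I^A I^A, 1/4 I^A I^B, 1/4 I^A i, 1/4 I^B i.
Crossing each possibility with the father I^B i and summing P(type A): 1/4·1/2 + 1/4·1/4 + 1/4·1/4 + 1/4·0 = 1/4.
Similarly for Rh via the mother's Rh distribution: P(Rh-) = 1/8.
Independent loci: 1/4 × 1/8 = 1/32.

1/32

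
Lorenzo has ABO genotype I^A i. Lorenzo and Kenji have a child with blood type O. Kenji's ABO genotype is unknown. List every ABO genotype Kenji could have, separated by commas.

For each candidate genotype of Kenji, check whether crossing it with I^A i can produce every observed child phenotype.
  I^A I^A → possible child types {A} ✗
  I^A I^B → possible child types {A, B, AB} ✗
  I^A i → possible child types {O, A} ✓
  I^B I^B → possible child types {B, AB} ✗
  I^B i → possible child types {O, A, B, AB} ✓
  i i → possible child types {O, A} ✓

I^A i, I^B i, i i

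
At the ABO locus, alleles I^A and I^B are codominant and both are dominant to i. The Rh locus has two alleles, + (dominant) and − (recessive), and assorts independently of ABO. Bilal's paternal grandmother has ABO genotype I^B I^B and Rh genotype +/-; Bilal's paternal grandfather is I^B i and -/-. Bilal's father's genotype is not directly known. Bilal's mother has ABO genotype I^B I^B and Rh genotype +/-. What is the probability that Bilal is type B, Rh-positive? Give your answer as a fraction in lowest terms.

Bilal's father's ABO genotype from I^B I^B × I^B i: 1/2 I^B I^B, 1/2 I^B i.
Crossing each possibility with the mother I^B I^B and summing P(type B): 1/2·1 + 1/2·1 = 1.
Similarly for Rh via the father's Rh distribution: P(Rh+) = 5/8.
Independent loci: 1 × 5/8 = 5/8.

5/8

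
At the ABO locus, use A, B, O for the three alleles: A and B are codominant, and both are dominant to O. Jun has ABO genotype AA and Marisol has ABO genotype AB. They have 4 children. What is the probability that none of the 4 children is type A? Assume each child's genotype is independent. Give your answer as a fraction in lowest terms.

1/16

ABO cross AA × AB → 1/2 A, 1/2 AB.
So P(type A) = 1/2 per child.
P(not type A) = 1/2 for one child; (1/2)^4 = 1/16.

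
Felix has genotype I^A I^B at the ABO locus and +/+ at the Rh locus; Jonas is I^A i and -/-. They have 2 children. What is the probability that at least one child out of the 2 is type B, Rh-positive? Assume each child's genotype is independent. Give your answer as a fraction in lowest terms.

ABO cross I^A I^B × I^A i → 1/2 A, 1/4 B, 1/4 AB.
Rh cross +/+ × -/- → 1 Rh+; so P(type B, Rh-positive) = 1/4 × 1 = 1/4 per child.
P(none) = (3/4)^2 = 9/16; P(at least one) = 1 − 9/16 = 7/16.

7/16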